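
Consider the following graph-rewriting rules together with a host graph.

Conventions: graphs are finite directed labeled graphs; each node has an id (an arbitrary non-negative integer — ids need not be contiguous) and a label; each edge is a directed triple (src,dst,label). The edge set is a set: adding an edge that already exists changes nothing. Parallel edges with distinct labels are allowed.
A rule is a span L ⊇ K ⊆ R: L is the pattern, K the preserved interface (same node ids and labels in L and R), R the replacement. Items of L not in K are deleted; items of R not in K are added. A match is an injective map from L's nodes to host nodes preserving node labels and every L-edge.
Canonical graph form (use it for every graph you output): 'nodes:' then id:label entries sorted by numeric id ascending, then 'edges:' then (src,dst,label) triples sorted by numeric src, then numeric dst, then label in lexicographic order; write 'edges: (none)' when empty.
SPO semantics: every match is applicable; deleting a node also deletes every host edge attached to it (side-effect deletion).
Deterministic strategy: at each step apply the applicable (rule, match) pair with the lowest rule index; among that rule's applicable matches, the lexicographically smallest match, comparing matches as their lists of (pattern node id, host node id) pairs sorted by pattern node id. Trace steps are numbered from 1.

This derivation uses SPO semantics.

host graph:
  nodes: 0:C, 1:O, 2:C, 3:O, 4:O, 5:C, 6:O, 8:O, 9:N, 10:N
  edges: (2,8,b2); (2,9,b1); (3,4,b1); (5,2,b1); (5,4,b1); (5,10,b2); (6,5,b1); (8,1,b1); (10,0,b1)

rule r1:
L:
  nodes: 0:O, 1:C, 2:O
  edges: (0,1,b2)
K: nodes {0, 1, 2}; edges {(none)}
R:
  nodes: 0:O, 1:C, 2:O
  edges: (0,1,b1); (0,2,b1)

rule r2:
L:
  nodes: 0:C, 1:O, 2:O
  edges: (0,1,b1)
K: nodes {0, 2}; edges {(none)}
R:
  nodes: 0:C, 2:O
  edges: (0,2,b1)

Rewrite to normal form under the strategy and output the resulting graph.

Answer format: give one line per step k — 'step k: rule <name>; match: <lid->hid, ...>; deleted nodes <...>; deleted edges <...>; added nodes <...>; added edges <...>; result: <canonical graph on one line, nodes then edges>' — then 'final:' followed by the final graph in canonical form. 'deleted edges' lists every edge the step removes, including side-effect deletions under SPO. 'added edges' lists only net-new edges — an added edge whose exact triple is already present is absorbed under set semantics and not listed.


step 1: rule r2; match: 0->5, 1->4, 2->1; deleted nodes 4; deleted edges (3,4,b1); (5,4,b1); added nodes (none); added edges (5,1,b1); result: nodes: 0:C, 1:O, 2:C, 3:O, 5:C, 6:O, 8:O, 9:N, 10:N edges: (2,8,b2); (2,9,b1); (5,1,b1); (5,2,b1); (5,10,b2); (6,5,b1); (8,1,b1); (10,0,b1)
step 2: rule r2; match: 0->5, 1->1, 2->3; deleted nodes 1; deleted edges (5,1,b1); (8,1,b1); added nodes (none); added edges (5,3,b1); result: nodes: 0:C, 2:C, 3:O, 5:C, 6:O, 8:O, 9:N, 10:N edges: (2,8,b2); (2,9,b1); (5,2,b1); (5,3,b1); (5,10,b2); (6,5,b1); (10,0,b1)
step 3: rule r2; match: 0->5, 1->3, 2->6; deleted nodes 3; deleted edges (5,3,b1); added nodes (none); added edges (5,6,b1); result: nodes: 0:C, 2:C, 5:C, 6:O, 8:O, 9:N, 10:N edges: (2,8,b2); (2,9,b1); (5,2,b1); (5,6,b1); (5,10,b2); (6,5,b1); (10,0,b1)
step 4: rule r2; match: 0->5, 1->6, 2->8; deleted nodes 6; deleted edges (5,6,b1); (6,5,b1); added nodes (none); added edges (5,8,b1); result: nodes: 0:C, 2:C, 5:C, 8:O, 9:N, 10:N edges: (2,8,b2); (2,9,b1); (5,2,b1); (5,8,b1); (5,10,b2); (10,0,b1)
final:
nodes: 0:C, 2:C, 5:C, 8:O, 9:N, 10:N
edges: (2,8,b2); (2,9,b1); (5,2,b1); (5,8,b1); (5,10,b2); (10,0,b1)


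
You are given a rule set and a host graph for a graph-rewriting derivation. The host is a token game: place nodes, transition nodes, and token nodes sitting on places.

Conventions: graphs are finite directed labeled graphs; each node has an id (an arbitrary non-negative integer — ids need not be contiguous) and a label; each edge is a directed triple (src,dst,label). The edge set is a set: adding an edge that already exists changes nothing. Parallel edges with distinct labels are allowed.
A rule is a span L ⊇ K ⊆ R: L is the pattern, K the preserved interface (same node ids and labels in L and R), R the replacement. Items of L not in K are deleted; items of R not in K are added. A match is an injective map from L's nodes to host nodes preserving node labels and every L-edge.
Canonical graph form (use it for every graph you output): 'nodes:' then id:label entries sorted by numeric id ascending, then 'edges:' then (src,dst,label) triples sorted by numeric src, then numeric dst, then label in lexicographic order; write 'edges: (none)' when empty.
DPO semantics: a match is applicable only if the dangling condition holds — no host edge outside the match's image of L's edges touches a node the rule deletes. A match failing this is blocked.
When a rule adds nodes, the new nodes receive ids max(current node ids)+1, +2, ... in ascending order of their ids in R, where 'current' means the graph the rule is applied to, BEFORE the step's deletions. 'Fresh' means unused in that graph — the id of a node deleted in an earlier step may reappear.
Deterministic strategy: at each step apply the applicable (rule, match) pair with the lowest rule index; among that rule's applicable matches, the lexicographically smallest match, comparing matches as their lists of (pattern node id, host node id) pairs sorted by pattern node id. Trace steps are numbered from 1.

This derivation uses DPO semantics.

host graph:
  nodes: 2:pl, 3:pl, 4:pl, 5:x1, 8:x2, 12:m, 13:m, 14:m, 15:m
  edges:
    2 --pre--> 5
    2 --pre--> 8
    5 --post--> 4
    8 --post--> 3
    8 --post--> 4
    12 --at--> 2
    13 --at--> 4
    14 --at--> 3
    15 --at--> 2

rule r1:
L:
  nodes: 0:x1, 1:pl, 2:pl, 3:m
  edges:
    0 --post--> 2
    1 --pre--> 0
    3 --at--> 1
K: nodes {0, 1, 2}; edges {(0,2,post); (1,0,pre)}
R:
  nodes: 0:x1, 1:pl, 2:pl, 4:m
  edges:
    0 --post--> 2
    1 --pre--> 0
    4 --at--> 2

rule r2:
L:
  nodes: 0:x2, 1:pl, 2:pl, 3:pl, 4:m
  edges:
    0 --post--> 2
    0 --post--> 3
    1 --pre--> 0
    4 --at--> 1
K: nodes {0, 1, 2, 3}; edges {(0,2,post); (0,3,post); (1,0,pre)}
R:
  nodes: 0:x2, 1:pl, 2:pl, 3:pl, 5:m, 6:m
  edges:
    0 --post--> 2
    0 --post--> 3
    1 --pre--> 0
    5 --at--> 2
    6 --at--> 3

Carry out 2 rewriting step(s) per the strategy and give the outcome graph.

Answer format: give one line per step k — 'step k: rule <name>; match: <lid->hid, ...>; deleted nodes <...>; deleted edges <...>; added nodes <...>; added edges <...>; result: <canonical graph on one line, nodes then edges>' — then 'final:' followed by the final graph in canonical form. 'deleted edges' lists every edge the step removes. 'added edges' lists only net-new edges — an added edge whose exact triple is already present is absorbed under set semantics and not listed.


step 1: rule r1; match: 0->5, 1->2, 2->4, 3->12; deleted nodes 12; deleted edges (12,2,at); added nodes 16; added edges (16,4,at); result: nodes: 2:pl, 3:pl, 4:pl, 5:x1, 8:x2, 13:m, 14:m, 15:m, 16:m edges: (2,5,pre); (2,8,pre); (5,4,post); (8,3,post); (8,4,post); (13,4,at); (14,3,at); (15,2,at); (16,4,at)
step 2: rule r1; match: 0->5, 1->2, 2->4, 3->15; deleted nodes 15; deleted edges (15,2,at); added nodes 17; added edges (17,4,at); result: nodes: 2:pl, 3:pl, 4:pl, 5:x1, 8:x2, 13:m, 14:m, 16:m, 17:m edges: (2,5,pre); (2,8,pre); (5,4,post); (8,3,post); (8,4,post); (13,4,at); (14,3,at); (16,4,at); (17,4,at)
final:
nodes: 2:pl, 3:pl, 4:pl, 5:x1, 8:x2, 13:m, 14:m, 16:m, 17:m
edges: (2,5,pre); (2,8,pre); (5,4,post); (8,3,post); (8,4,post); (13,4,at); (14,3,at); (16,4,at); (17,4,at)


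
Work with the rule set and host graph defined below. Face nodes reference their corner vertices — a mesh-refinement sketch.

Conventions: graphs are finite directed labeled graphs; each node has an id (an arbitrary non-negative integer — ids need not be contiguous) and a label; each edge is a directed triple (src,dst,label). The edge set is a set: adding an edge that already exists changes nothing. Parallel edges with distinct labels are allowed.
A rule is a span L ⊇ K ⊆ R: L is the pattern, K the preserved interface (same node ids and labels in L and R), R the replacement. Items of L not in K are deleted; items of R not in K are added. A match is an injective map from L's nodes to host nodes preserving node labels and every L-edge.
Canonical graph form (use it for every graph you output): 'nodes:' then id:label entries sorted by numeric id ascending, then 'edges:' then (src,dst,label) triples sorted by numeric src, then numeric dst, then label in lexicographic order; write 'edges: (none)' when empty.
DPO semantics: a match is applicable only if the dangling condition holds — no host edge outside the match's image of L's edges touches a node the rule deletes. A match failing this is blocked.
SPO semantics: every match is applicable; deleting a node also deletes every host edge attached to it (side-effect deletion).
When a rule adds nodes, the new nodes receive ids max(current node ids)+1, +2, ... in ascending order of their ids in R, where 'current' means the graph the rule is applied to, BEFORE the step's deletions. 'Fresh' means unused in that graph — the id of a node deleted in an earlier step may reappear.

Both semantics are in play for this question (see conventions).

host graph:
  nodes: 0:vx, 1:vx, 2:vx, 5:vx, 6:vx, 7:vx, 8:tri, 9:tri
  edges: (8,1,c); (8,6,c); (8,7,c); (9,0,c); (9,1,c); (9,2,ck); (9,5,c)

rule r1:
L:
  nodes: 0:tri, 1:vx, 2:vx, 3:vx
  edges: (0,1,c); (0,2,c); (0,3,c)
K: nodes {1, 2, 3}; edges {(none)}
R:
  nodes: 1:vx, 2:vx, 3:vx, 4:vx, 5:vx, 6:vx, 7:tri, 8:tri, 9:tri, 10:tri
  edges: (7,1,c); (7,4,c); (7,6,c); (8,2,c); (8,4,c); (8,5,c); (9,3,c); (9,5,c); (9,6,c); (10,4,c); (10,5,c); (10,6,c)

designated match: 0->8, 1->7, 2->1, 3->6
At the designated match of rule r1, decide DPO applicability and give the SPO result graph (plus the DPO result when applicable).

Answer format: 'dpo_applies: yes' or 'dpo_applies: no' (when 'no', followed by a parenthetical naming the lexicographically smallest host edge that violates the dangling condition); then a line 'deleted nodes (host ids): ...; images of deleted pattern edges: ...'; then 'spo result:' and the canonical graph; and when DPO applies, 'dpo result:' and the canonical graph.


dpo_applies: yes
deleted nodes (host ids): 8; images of deleted pattern edges: (8,1,c); (8,6,c); (8,7,c)
spo result:
nodes: 0:vx, 1:vx, 2:vx, 5:vx, 6:vx, 7:vx, 9:tri, 10:vx, 11:vx, 12:vx, 13:tri, 14:tri, 15:tri, 16:tri
edges: (9,0,c); (9,1,c); (9,2,ck); (9,5,c); (13,7,c); (13,10,c); (13,12,c); (14,1,c); (14,10,c); (14,11,c); (15,6,c); (15,11,c); (15,12,c); (16,10,c); (16,11,c); (16,12,c)
dpo result:
nodes: 0:vx, 1:vx, 2:vx, 5:vx, 6:vx, 7:vx, 9:tri, 10:vx, 11:vx, 12:vx, 13:tri, 14:tri, 15:tri, 16:tri
edges: (9,0,c); (9,1,c); (9,2,ck); (9,5,c); (13,7,c); (13,10,c); (13,12,c); (14,1,c); (14,10,c); (14,11,c); (15,6,c); (15,11,c); (15,12,c); (16,10,c); (16,11,c); (16,12,c)


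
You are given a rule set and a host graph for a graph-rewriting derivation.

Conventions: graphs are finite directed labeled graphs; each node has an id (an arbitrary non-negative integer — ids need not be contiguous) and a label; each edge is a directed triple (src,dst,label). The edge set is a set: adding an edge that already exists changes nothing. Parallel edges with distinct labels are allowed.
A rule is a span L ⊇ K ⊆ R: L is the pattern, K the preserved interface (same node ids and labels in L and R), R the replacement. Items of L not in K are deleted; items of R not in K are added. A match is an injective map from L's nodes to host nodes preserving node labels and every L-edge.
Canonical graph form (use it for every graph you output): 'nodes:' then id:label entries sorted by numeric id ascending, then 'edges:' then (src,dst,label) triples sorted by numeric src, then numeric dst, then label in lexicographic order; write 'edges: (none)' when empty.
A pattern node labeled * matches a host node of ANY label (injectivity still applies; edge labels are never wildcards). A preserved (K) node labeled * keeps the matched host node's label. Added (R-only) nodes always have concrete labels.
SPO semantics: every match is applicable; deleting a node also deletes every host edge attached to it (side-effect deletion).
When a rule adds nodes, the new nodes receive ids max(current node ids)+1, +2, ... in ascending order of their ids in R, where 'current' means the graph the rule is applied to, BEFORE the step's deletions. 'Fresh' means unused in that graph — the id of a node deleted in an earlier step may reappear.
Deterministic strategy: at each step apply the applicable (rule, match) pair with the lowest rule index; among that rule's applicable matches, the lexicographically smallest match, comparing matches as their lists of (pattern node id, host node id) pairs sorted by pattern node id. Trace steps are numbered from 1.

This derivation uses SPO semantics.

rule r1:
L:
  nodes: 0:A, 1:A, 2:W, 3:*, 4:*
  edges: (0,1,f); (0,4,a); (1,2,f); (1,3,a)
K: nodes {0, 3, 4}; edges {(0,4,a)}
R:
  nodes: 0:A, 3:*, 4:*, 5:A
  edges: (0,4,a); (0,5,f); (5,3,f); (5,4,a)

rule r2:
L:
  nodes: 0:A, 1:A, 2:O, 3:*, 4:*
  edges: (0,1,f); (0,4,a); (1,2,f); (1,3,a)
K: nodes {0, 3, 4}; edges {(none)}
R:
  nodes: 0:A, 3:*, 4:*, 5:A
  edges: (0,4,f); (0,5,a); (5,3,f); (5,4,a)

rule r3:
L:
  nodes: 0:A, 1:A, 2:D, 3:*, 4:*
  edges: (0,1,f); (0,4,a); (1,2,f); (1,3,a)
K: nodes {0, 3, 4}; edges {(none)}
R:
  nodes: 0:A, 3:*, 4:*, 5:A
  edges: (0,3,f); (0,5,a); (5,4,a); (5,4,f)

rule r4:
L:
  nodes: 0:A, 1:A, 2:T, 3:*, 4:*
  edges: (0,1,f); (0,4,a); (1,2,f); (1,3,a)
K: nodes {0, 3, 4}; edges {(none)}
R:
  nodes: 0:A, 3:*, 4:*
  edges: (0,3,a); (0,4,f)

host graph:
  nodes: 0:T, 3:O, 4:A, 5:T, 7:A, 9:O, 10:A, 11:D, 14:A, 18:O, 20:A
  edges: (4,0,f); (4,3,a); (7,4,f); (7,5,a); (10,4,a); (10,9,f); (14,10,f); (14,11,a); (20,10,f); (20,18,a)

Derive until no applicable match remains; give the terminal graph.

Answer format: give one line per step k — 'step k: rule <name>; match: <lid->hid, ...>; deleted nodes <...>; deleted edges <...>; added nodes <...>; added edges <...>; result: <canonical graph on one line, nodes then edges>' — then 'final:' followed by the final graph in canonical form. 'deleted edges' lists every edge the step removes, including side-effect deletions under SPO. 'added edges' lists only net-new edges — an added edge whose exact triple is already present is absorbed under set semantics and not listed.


step 1: rule r2; match: 0->14, 1->10, 2->9, 3->4, 4->11; deleted nodes 9, 10; deleted edges (10,4,a); (10,9,f); (14,10,f); (14,11,a); (20,10,f); added nodes 21; added edges (14,11,f); (14,21,a); (21,4,f); (21,11,a); result: nodes: 0:T, 3:O, 4:A, 5:T, 7:A, 11:D, 14:A, 18:O, 20:A, 21:A edges: (4,0,f); (4,3,a); (7,4,f); (7,5,a); (14,11,f); (14,21,a); (20,18,a); (21,4,f); (21,11,a)
step 2: rule r4; match: 0->7, 1->4, 2->0, 3->3, 4->5; deleted nodes 0, 4; deleted edges (4,0,f); (4,3,a); (7,4,f); (7,5,a); (21,4,f); added nodes (none); added edges (7,3,a); (7,5,f); result: nodes: 3:O, 5:T, 7:A, 11:D, 14:A, 18:O, 20:A, 21:A edges: (7,3,a); (7,5,f); (14,11,f); (14,21,a); (20,18,a); (21,11,a)
final:
nodes: 3:O, 5:T, 7:A, 11:D, 14:A, 18:O, 20:A, 21:A
edges: (7,3,a); (7,5,f); (14,11,f); (14,21,a); (20,18,a); (21,11,a)


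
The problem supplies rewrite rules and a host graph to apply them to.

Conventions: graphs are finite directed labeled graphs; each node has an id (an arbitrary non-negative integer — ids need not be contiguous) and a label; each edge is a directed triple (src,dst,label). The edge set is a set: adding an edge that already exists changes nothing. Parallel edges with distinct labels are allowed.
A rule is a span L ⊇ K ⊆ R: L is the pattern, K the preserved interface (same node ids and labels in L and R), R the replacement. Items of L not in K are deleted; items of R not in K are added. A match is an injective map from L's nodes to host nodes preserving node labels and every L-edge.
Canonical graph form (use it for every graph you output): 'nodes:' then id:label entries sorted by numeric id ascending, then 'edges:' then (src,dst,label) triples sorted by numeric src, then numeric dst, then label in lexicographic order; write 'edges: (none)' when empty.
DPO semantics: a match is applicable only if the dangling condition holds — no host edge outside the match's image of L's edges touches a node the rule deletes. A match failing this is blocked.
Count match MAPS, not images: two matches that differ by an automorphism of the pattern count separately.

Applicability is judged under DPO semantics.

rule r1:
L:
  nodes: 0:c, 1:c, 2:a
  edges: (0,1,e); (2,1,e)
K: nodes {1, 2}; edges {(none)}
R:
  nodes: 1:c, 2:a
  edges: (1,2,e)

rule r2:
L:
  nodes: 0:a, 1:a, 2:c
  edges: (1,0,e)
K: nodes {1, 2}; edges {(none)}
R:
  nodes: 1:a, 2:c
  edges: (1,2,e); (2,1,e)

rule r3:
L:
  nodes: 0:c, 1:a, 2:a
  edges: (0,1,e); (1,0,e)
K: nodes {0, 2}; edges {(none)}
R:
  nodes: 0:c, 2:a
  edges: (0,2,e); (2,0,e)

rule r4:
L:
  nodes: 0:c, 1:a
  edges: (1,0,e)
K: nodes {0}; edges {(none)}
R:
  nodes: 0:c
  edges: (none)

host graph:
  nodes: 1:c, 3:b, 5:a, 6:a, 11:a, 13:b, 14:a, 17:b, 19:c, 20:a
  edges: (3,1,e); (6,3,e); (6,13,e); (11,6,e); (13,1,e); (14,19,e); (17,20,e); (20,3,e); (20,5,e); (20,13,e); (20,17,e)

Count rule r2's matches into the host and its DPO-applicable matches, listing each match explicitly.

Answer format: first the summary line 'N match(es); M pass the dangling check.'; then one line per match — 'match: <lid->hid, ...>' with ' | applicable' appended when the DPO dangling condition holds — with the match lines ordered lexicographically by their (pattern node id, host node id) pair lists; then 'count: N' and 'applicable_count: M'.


4 match(es); 2 pass the dangling check.
match: 0->5, 1->20, 2->1 | applicable
match: 0->5, 1->20, 2->19 | applicable
match: 0->6, 1->11, 2->1
match: 0->6, 1->11, 2->19
count: 4
applicable_count: 2


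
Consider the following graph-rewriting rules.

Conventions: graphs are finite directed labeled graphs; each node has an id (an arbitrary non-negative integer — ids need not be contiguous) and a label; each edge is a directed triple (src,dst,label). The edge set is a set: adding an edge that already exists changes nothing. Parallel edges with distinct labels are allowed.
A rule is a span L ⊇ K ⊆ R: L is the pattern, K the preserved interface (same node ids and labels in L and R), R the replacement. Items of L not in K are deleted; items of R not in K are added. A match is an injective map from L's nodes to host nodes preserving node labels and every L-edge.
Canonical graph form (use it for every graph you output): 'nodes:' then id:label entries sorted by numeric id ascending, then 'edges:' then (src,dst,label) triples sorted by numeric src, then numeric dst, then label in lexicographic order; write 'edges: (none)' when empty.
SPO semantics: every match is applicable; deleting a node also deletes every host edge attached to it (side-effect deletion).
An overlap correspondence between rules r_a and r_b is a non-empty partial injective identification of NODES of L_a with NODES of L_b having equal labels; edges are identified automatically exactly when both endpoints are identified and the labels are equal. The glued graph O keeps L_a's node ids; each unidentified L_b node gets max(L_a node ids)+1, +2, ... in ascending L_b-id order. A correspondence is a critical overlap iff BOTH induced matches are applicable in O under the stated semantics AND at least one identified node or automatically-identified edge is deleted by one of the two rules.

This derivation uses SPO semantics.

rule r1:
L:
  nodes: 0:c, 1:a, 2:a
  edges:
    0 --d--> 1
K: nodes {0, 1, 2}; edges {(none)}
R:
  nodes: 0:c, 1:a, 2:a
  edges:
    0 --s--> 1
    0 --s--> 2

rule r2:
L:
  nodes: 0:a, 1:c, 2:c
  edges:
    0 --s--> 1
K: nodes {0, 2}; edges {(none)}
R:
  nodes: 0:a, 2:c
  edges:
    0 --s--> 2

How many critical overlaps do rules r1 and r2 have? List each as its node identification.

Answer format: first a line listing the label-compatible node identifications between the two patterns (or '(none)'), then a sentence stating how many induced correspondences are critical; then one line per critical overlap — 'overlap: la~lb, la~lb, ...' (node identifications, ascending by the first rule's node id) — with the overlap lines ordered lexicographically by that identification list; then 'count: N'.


label-compatible node identifications between L(r1) and L(r2): 0~1, 0~2, 1~0, 2~0
3 of the induced correspondences are critical overlaps of r1 and r2.
overlap: 0~1
overlap: 0~1, 1~0
overlap: 0~1, 2~0
count: 3


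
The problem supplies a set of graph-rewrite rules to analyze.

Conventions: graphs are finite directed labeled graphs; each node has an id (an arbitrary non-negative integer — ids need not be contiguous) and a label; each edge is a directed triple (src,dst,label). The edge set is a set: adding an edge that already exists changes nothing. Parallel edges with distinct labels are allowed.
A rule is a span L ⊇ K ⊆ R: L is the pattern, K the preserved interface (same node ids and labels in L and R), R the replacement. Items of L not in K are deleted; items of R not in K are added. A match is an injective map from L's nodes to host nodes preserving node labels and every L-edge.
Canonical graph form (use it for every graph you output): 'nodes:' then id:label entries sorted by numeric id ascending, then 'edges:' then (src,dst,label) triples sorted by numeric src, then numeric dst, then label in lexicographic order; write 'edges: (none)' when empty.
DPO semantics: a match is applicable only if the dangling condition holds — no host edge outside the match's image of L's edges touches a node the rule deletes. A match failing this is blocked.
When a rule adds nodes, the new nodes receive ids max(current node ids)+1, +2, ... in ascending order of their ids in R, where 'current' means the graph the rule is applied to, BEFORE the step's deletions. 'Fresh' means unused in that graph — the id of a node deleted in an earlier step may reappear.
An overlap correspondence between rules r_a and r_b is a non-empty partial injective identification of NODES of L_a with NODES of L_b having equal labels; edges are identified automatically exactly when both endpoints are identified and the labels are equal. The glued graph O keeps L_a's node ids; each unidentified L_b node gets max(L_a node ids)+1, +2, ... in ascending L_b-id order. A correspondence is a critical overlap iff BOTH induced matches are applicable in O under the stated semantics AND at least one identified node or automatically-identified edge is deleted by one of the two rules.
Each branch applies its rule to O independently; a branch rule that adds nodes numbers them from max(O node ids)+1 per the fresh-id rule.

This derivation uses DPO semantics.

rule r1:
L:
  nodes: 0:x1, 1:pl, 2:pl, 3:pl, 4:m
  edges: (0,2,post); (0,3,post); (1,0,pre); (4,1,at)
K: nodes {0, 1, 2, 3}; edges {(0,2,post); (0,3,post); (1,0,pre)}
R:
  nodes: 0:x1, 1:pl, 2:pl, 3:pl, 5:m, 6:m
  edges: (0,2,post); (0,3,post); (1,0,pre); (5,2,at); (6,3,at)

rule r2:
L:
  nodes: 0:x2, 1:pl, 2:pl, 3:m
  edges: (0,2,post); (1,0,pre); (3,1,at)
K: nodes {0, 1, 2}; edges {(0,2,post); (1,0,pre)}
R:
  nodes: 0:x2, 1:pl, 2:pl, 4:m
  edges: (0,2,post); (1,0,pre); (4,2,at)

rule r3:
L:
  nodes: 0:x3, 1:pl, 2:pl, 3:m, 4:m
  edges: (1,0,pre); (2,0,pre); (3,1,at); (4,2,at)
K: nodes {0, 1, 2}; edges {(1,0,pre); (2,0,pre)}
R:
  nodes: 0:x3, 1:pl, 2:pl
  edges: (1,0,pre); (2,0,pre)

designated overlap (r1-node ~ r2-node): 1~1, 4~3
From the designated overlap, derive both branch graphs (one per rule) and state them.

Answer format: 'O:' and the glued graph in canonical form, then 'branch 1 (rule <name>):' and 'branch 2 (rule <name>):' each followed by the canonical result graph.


O:
nodes: 0:x1, 1:pl, 2:pl, 3:pl, 4:m, 5:x2, 6:pl
edges: (0,2,post); (0,3,post); (1,0,pre); (1,5,pre); (4,1,at); (5,6,post)
branch 1 (rule r1):
nodes: 0:x1, 1:pl, 2:pl, 3:pl, 5:x2, 6:pl, 7:m, 8:m
edges: (0,2,post); (0,3,post); (1,0,pre); (1,5,pre); (5,6,post); (7,2,at); (8,3,at)
branch 2 (rule r2):
nodes: 0:x1, 1:pl, 2:pl, 3:pl, 5:x2, 6:pl, 7:m
edges: (0,2,post); (0,3,post); (1,0,pre); (1,5,pre); (5,6,post); (7,6,at)


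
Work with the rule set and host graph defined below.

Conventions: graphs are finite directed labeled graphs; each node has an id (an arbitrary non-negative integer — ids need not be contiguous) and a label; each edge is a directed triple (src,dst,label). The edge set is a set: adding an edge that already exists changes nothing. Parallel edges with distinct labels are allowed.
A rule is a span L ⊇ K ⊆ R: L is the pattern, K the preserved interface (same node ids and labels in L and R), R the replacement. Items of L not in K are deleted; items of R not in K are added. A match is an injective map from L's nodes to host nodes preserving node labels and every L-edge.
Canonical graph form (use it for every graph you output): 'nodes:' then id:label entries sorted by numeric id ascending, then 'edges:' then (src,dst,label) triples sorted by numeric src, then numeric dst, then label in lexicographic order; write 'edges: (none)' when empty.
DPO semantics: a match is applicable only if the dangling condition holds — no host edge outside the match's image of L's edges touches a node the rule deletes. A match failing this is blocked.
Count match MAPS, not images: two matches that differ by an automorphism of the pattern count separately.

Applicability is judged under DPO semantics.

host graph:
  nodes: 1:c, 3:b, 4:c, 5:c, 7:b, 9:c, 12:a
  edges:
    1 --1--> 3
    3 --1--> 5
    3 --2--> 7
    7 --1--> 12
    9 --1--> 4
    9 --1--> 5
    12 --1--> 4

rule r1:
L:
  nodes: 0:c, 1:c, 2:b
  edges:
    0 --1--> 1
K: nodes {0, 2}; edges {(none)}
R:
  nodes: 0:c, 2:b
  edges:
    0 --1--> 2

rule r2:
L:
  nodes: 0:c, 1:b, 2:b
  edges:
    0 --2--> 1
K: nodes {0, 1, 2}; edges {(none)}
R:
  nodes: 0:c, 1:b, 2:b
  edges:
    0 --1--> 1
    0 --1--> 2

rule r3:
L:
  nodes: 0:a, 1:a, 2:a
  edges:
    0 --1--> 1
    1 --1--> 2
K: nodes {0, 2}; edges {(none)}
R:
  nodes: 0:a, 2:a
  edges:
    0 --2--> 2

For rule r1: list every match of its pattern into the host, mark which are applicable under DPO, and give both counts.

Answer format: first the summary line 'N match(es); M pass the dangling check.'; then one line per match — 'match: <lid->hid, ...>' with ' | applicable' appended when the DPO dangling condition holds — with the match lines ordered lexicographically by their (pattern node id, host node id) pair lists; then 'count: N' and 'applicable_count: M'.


4 match(es); 0 pass the dangling check.
match: 0->9, 1->4, 2->3
match: 0->9, 1->4, 2->7
match: 0->9, 1->5, 2->3
match: 0->9, 1->5, 2->7
count: 4
applicable_count: 0


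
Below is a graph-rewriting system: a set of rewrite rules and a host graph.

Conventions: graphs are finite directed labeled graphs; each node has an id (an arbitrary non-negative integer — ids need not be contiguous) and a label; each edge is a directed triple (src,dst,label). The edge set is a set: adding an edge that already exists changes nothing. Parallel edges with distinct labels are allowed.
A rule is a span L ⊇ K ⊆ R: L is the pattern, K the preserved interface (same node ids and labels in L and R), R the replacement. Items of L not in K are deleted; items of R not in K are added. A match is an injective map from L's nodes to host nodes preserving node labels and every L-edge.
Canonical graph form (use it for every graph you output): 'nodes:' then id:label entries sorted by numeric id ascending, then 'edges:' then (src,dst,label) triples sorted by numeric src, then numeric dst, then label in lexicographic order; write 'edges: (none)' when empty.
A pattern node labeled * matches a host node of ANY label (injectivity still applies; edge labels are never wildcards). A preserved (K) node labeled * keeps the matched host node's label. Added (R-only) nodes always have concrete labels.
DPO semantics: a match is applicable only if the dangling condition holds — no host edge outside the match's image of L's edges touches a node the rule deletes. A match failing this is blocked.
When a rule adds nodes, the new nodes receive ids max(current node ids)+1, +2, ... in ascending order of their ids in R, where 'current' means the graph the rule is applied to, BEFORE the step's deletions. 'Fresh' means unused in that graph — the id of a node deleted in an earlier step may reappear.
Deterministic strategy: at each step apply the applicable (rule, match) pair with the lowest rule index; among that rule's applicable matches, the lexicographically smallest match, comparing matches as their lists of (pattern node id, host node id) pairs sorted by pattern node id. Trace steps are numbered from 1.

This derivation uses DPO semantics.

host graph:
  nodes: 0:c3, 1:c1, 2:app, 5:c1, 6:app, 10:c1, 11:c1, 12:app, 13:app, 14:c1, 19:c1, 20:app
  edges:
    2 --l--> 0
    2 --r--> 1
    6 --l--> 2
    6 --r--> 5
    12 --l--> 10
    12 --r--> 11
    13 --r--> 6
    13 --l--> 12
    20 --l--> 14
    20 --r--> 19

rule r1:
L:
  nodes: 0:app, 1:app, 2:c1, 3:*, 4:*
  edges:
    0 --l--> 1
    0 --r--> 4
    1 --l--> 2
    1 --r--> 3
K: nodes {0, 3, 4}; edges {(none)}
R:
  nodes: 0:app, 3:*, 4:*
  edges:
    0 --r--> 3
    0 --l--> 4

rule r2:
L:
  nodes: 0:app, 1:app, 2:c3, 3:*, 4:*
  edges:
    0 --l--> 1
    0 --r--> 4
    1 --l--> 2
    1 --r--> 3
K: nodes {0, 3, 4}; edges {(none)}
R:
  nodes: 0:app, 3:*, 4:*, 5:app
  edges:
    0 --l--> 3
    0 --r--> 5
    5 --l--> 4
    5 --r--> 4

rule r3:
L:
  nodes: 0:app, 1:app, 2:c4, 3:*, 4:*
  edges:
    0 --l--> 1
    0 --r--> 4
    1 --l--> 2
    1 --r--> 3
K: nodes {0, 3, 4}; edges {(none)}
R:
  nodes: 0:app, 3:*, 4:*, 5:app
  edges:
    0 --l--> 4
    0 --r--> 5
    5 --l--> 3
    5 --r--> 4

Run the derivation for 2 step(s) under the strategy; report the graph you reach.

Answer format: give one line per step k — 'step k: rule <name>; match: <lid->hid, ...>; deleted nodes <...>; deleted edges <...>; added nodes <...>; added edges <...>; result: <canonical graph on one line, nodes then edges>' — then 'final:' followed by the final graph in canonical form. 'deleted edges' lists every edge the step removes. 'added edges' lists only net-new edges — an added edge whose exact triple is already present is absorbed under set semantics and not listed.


step 1: rule r1; match: 0->13, 1->12, 2->10, 3->11, 4->6; deleted nodes 10, 12; deleted edges (12,10,l); (12,11,r); (13,6,r); (13,12,l); added nodes (none); added edges (13,6,l); (13,11,r); result: nodes: 0:c3, 1:c1, 2:app, 5:c1, 6:app, 11:c1, 13:app, 14:c1, 19:c1, 20:app edges: (2,0,l); (2,1,r); (6,2,l); (6,5,r); (13,6,l); (13,11,r); (20,14,l); (20,19,r)
step 2: rule r2; match: 0->6, 1->2, 2->0, 3->1, 4->5; deleted nodes 0, 2; deleted edges (2,0,l); (2,1,r); (6,2,l); (6,5,r); added nodes 21; added edges (6,1,l); (6,21,r); (21,5,l); (21,5,r); result: nodes: 1:c1, 5:c1, 6:app, 11:c1, 13:app, 14:c1, 19:c1, 20:app, 21:app edges: (6,1,l); (6,21,r); (13,6,l); (13,11,r); (20,14,l); (20,19,r); (21,5,l); (21,5,r)
final:
nodes: 1:c1, 5:c1, 6:app, 11:c1, 13:app, 14:c1, 19:c1, 20:app, 21:app
edges: (6,1,l); (6,21,r); (13,6,l); (13,11,r); (20,14,l); (20,19,r); (21,5,l); (21,5,r)


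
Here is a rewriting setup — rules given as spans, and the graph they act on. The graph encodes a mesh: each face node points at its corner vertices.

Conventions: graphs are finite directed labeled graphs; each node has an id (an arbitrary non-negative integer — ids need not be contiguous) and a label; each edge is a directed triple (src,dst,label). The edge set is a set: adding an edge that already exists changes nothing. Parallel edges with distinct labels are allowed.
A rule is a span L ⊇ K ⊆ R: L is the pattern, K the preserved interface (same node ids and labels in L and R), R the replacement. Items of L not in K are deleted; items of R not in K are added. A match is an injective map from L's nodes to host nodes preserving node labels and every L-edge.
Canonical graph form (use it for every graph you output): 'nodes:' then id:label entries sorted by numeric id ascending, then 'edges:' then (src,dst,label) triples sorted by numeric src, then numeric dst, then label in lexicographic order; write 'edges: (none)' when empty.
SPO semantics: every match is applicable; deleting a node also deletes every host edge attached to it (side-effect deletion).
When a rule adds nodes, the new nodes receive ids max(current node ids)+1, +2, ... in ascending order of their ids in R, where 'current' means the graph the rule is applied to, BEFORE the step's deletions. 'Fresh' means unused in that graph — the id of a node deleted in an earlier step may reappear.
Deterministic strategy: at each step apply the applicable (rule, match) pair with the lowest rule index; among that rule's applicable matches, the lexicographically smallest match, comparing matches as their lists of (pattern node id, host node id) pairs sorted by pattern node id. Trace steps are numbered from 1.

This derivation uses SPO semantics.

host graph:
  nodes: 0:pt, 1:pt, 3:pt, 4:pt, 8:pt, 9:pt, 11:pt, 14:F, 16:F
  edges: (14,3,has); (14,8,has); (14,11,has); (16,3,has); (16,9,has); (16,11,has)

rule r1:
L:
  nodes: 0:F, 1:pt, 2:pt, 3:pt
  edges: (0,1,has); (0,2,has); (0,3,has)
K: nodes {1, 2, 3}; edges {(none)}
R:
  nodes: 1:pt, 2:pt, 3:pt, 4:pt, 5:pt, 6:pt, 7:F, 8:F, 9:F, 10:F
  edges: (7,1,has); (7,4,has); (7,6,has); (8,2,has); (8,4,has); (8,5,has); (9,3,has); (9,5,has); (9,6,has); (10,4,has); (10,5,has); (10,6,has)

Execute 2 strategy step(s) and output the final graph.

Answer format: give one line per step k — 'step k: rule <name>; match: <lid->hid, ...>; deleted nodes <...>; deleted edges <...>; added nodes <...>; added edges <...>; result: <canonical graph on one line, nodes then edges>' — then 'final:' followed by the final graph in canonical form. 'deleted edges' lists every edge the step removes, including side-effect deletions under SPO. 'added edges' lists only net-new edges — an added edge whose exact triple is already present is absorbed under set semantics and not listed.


step 1: rule r1; match: 0->14, 1->3, 2->8, 3->11; deleted nodes 14; deleted edges (14,3,has); (14,8,has); (14,11,has); added nodes 17, 18, 19, 20, 21, 22, 23; added edges (20,3,has); (20,17,has); (20,19,has); (21,8,has); (21,17,has); (21,18,has); (22,11,has); (22,18,has); (22,19,has); (23,17,has); (23,18,has); (23,19,has); result: nodes: 0:pt, 1:pt, 3:pt, 4:pt, 8:pt, 9:pt, 11:pt, 16:F, 17:pt, 18:pt, 19:pt, 20:F, 21:F, 22:F, 23:F edges: (16,3,has); (16,9,has); (16,11,has); (20,3,has); (20,17,has); (20,19,has); (21,8,has); (21,17,has); (21,18,has); (22,11,has); (22,18,has); (22,19,has); (23,17,has); (23,18,has); (23,19,has)
step 2: rule r1; match: 0->16, 1->3, 2->9, 3->11; deleted nodes 16; deleted edges (16,3,has); (16,9,has); (16,11,has); added nodes 24, 25, 26, 27, 28, 29, 30; added edges (27,3,has); (27,24,has); (27,26,has); (28,9,has); (28,24,has); (28,25,has); (29,11,has); (29,25,has); (29,26,has); (30,24,has); (30,25,has); (30,26,has); result: nodes: 0:pt, 1:pt, 3:pt, 4:pt, 8:pt, 9:pt, 11:pt, 17:pt, 18:pt, 19:pt, 20:F, 21:F, 22:F, 23:F, 24:pt, 25:pt, 26:pt, 27:F, 28:F, 29:F, 30:F edges: (20,3,has); (20,17,has); (20,19,has); (21,8,has); (21,17,has); (21,18,has); (22,11,has); (22,18,has); (22,19,has); (23,17,has); (23,18,has); (23,19,has); (27,3,has); (27,24,has); (27,26,has); (28,9,has); (28,24,has); (28,25,has); (29,11,has); (29,25,has); (29,26,has); (30,24,has); (30,25,has); (30,26,has)
final:
nodes: 0:pt, 1:pt, 3:pt, 4:pt, 8:pt, 9:pt, 11:pt, 17:pt, 18:pt, 19:pt, 20:F, 21:F, 22:F, 23:F, 24:pt, 25:pt, 26:pt, 27:F, 28:F, 29:F, 30:F
edges: (20,3,has); (20,17,has); (20,19,has); (21,8,has); (21,17,has); (21,18,has); (22,11,has); (22,18,has); (22,19,has); (23,17,has); (23,18,has); (23,19,has); (27,3,has); (27,24,has); (27,26,has); (28,9,has); (28,24,has); (28,25,has); (29,11,has); (29,25,has); (29,26,has); (30,24,has); (30,25,has); (30,26,has)


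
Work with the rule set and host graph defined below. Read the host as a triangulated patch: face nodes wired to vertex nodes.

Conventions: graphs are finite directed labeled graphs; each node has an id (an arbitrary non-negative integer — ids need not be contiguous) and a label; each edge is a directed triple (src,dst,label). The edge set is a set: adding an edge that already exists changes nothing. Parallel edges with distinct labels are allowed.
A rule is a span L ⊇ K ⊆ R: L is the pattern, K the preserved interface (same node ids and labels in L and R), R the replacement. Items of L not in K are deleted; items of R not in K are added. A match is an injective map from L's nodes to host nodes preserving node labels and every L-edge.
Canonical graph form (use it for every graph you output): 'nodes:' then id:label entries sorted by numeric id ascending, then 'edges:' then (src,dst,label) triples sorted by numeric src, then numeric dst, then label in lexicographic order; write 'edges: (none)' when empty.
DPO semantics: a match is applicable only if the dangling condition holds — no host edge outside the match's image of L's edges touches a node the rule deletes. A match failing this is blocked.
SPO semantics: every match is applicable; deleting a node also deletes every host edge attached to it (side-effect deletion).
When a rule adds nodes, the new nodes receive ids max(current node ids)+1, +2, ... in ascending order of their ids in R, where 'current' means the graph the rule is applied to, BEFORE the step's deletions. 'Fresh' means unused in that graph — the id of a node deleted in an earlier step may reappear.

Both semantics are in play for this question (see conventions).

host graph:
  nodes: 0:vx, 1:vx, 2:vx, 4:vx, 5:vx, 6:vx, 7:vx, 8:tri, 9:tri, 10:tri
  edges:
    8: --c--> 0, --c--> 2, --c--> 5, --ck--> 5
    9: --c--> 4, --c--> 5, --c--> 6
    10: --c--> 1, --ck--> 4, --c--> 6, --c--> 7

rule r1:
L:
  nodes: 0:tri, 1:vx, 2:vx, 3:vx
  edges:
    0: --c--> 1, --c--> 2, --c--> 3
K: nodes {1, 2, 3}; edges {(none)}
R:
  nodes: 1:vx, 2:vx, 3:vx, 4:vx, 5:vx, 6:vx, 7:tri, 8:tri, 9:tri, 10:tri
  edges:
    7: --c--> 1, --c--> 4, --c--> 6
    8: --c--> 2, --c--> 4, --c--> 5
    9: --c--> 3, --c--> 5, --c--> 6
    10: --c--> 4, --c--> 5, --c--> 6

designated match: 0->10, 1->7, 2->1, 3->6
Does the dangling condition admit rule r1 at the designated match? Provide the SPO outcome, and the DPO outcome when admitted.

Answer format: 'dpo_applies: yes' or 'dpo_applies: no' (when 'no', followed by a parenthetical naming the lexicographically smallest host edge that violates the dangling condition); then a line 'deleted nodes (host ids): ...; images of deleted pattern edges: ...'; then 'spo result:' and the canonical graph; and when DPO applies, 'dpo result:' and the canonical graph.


dpo_applies: no
(the rule deletes node 10, which keeps host edge (10,4,ck) outside the match image — the dangling condition fails, DPO blocks; SPO proceeds and side-deletes such edges)
deleted nodes (host ids): 10; images of deleted pattern edges: (10,1,c); (10,6,c); (10,7,c)
spo result:
nodes: 0:vx, 1:vx, 2:vx, 4:vx, 5:vx, 6:vx, 7:vx, 8:tri, 9:tri, 11:vx, 12:vx, 13:vx, 14:tri, 15:tri, 16:tri, 17:tri
edges: (8,0,c); (8,2,c); (8,5,c); (8,5,ck); (9,4,c); (9,5,c); (9,6,c); (14,7,c); (14,11,c); (14,13,c); (15,1,c); (15,11,c); (15,12,c); (16,6,c); (16,12,c); (16,13,c); (17,11,c); (17,12,c); (17,13,c)


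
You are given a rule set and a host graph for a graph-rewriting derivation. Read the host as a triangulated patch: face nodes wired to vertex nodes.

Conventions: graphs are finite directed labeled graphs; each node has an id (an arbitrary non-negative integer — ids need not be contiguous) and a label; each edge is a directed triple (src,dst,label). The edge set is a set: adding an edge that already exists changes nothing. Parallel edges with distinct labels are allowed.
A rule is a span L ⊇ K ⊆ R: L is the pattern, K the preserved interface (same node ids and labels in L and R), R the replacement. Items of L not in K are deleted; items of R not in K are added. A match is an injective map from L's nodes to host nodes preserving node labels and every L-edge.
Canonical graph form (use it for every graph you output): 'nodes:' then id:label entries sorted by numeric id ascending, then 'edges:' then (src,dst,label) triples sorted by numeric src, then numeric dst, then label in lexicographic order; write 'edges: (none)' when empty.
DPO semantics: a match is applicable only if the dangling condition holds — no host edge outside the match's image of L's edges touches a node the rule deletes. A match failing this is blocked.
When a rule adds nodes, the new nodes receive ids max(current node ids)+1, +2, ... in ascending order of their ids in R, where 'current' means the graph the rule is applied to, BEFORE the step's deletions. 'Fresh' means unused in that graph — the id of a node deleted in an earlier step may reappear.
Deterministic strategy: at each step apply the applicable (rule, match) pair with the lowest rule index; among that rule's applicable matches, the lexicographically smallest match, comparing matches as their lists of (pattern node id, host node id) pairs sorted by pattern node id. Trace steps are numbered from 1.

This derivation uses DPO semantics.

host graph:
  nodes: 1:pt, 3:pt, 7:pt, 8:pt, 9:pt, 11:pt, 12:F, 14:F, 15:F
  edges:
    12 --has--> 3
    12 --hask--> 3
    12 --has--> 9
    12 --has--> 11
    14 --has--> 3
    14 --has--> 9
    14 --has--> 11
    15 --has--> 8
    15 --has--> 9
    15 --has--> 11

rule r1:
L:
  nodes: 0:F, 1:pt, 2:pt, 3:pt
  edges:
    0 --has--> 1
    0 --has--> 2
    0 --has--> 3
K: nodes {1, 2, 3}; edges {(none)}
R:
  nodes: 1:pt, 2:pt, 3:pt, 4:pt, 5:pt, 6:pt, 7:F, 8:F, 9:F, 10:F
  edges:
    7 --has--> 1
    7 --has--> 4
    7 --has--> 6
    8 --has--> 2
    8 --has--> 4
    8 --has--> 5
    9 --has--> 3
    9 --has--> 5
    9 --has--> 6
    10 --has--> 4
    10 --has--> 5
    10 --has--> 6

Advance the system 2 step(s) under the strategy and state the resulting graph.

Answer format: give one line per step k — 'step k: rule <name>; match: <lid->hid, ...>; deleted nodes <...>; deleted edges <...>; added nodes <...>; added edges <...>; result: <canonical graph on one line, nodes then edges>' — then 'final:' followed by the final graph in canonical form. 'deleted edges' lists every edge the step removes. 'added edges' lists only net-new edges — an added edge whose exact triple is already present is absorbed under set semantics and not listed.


step 1: rule r1; match: 0->14, 1->3, 2->9, 3->11; deleted nodes 14; deleted edges (14,3,has); (14,9,has); (14,11,has); added nodes 16, 17, 18, 19, 20, 21, 22; added edges (19,3,has); (19,16,has); (19,18,has); (20,9,has); (20,16,has); (20,17,has); (21,11,has); (21,17,has); (21,18,has); (22,16,has); (22,17,has); (22,18,has); result: nodes: 1:pt, 3:pt, 7:pt, 8:pt, 9:pt, 11:pt, 12:F, 15:F, 16:pt, 17:pt, 18:pt, 19:F, 20:F, 21:F, 22:F edges: (12,3,has); (12,3,hask); (12,9,has); (12,11,has); (15,8,has); (15,9,has); (15,11,has); (19,3,has); (19,16,has); (19,18,has); (20,9,has); (20,16,has); (20,17,has); (21,11,has); (21,17,has); (21,18,has); (22,16,has); (22,17,has); (22,18,has)
step 2: rule r1; match: 0->15, 1->8, 2->9, 3->11; deleted nodes 15; deleted edges (15,8,has); (15,9,has); (15,11,has); added nodes 23, 24, 25, 26, 27, 28, 29; added edges (26,8,has); (26,23,has); (26,25,has); (27,9,has); (27,23,has); (27,24,has); (28,11,has); (28,24,has); (28,25,has); (29,23,has); (29,24,has); (29,25,has); result: nodes: 1:pt, 3:pt, 7:pt, 8:pt, 9:pt, 11:pt, 12:F, 16:pt, 17:pt, 18:pt, 19:F, 20:F, 21:F, 22:F, 23:pt, 24:pt, 25:pt, 26:F, 27:F, 28:F, 29:F edges: (12,3,has); (12,3,hask); (12,9,has); (12,11,has); (19,3,has); (19,16,has); (19,18,has); (20,9,has); (20,16,has); (20,17,has); (21,11,has); (21,17,has); (21,18,has); (22,16,has); (22,17,has); (22,18,has); (26,8,has); (26,23,has); (26,25,has); (27,9,has); (27,23,has); (27,24,has); (28,11,has); (28,24,has); (28,25,has); (29,23,has); (29,24,has); (29,25,has)
final:
nodes: 1:pt, 3:pt, 7:pt, 8:pt, 9:pt, 11:pt, 12:F, 16:pt, 17:pt, 18:pt, 19:F, 20:F, 21:F, 22:F, 23:pt, 24:pt, 25:pt, 26:F, 27:F, 28:F, 29:F
edges: (12,3,has); (12,3,hask); (12,9,has); (12,11,has); (19,3,has); (19,16,has); (19,18,has); (20,9,has); (20,16,has); (20,17,has); (21,11,has); (21,17,has); (21,18,has); (22,16,has); (22,17,has); (22,18,has); (26,8,has); (26,23,has); (26,25,has); (27,9,has); (27,23,has); (27,24,has); (28,11,has); (28,24,has); (28,25,has); (29,23,has); (29,24,has); (29,25,has)
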